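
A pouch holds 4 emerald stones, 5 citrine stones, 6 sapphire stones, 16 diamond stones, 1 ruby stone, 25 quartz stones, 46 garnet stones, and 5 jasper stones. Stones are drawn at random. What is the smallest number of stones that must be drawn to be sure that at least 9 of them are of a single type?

Pigeonhole: the 8 types are the holes; the stones drawn are the pigeons.
To avoid 9 of any one type, the worst case takes at most 8 of each type, or every stone of a type that has fewer than 8.
That gives 4 + 5 + 6 + 8 + 1 + 8 + 8 + 5 = 45 stones with no type reaching 9.
The next stone forces some type to 9, so 45 + 1 = 46.

46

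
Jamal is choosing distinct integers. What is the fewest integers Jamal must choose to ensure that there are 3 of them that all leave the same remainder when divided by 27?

The 27 residue classes mod 27 are the pigeonholes.
With 54 integers one could put 2 in each residue class and have no class reach 3.
The 55th integer pushes some class to 3, so 27·2 + 1 = 55.

55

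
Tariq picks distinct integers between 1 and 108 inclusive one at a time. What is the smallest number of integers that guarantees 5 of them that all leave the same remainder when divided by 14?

57

The 14 residue classes mod 14 are the pigeonholes.
With 56 integers one could put 4 in each residue class and have no class reach 5.
The 57th integer pushes some class to 5, so 14·4 + 1 = 57.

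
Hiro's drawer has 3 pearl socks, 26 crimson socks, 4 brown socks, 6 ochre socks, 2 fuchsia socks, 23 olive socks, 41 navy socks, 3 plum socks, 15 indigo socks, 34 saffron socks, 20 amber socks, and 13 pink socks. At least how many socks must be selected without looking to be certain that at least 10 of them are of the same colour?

82

An adversary could hand out at most 9 socks per colour (5 colours run out sooner): 3 + 9 + 4 + 6 + 2 + 9 + 9 + 3 + 9 + 9 + 9 + 9 = 81 socks and still no colour has 10.
By the pigeonhole principle, one more sock lands in a colour already at 9, so 82 draws are enough and 81 are not.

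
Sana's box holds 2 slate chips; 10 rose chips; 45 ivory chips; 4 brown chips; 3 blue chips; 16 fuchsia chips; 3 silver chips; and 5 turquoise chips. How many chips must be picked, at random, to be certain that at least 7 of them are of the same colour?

Pigeonhole: the 8 colours are the holes; the chips drawn are the pigeons.
To avoid 7 of any one colour, the worst case takes at most 6 of each colour, or every chip of a colour that has fewer than 6.
That gives 2 + 6 + 6 + 4 + 3 + 6 + 3 + 5 = 35 chips with no colour reaching 7.
The next chip forces some colour to 7, so 35 + 1 = 36.

36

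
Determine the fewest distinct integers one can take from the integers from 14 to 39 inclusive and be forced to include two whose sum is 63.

A set avoiding the sum 63 can contain at most one of each pair {x, 63−x}, plus the 10 elements whose complement lies outside the range.
The integers 14, …, 31 (18 of them) are such a set: any two sum to at least 14+15 = 29 and at most 30+31 = 61 < 63.
By the pigeonhole principle, any 19th integer completes one of the 8 pairs, so 19 choices force a sum of 63.

19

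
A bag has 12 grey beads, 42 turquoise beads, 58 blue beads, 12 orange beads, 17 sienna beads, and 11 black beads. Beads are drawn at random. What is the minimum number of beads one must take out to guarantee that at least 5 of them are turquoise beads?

In the worst case for collecting turquoise beads, every non-turquoise bead comes out first.
There are 12 + 58 + 12 + 17 + 11 = 110 non-turquoise beads altogether.
After those, each further bead must be turquoise, so 110 + 5 = 115 draws guarantee 5 turquoise beads.

115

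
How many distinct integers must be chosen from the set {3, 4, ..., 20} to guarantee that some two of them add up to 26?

12

Two chosen integers sum to 26 exactly when both halves of some pair {x, 26−x} with 6 ≤ x ≤ 26−x ≤ 20 are chosen — 7 such pairs.
The remaining 4 elements (those with no distinct partner in range) can never complete a 26-sum, so the worst case takes all of them and one from each pair: 4 + 7 = 11.
The 12th integer has to be the second member of some pair, so 11 + 1 = 12.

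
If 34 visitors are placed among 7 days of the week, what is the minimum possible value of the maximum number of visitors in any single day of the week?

5

The 7 days of the week are the holes and the 34 visitors are the pigeons.
If every day of the week held at most 4 visitors, the total would be at most 7 × 4 = 28, which is less than 34.
So some day of the week holds at least ⌈34/7⌉ = 5 visitors.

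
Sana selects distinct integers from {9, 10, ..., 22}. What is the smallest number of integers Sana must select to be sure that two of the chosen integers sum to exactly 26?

11

Two chosen integers sum to 26 exactly when both halves of some pair {x, 26−x} with 9 ≤ x ≤ 26−x ≤ 17 are chosen — 4 such pairs.
The remaining 6 elements (those with no distinct partner in range) can never complete a 26-sum, so the worst case takes all of them and one from each pair: 6 + 4 = 10.
By the pigeonhole principle, the 11th integer has to be the second member of some pair, so 10 + 1 = 11.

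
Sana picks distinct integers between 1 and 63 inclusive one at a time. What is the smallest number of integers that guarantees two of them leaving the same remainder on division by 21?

The 21 residue classes mod 21 are the pigeonholes.
With 21 integers one could put 1 in each residue class and have no class reach 2.
The 22nd integer pushes some class to 2, so 21·1 + 1 = 22.

22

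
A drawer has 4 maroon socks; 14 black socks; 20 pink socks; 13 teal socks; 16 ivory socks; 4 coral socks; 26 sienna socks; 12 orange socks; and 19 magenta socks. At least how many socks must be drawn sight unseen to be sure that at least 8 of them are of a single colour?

58

An adversary could hand out at most 7 socks per colour (maroon, coral run out sooner): 4 + 7 + 7 + 7 + 7 + 4 + 7 + 7 + 7 = 57 socks and still no colour has 8.
One more sock lands in a colour already at 7, so 58 draws are enough and 57 are not.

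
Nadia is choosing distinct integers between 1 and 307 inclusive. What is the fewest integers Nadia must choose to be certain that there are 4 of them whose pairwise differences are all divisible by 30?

91

Integers whose pairwise differences are multiples of 30 are exactly those sharing a remainder mod 30. The 30 residue classes mod 30 are the pigeonholes.
With 90 integers one could put 3 in each residue class and have no class reach 4.
The 91st integer pushes some class to 4, so 30·3 + 1 = 91.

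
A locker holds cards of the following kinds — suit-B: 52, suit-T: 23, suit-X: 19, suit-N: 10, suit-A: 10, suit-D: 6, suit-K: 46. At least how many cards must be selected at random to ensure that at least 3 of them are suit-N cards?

In the worst case for collecting suit-N cards, every non-suit-N card comes out first.
There are 52 + 23 + 19 + 10 + 6 + 46 = 156 non-suit-N cards altogether.
After those, each further card must be suit-N, so 156 + 3 = 159 draws guarantee 3 suit-N cards.

159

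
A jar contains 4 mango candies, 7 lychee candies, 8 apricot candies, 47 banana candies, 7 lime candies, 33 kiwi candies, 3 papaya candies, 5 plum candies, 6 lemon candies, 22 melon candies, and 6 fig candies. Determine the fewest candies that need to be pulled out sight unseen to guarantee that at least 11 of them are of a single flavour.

An adversary could hand out at most 10 candies per flavour (8 flavours run out sooner): 4 + 7 + 8 + 10 + 7 + 10 + 3 + 5 + 6 + 10 + 6 = 76 candies and still no flavour has 11.
One more candy lands in a flavour already at 10, so 77 draws are enough and 76 are not.

77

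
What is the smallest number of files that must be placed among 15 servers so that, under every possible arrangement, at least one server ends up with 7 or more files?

With 90 files one could put exactly 6 in each of the 15 servers, and no server would reach 7.
One more file must land in a server that already has 6, giving it 7.
So 15 × 6 + 1 = 91 files are required.

91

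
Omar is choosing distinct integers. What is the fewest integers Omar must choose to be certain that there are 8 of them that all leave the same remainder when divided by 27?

By pigeonhole, the 27 residue classes mod 27 are the pigeonholes.
With 189 integers one could put 7 in each residue class and have no class reach 8.
The 190th integer pushes some class to 8, so 27·7 + 1 = 190.

190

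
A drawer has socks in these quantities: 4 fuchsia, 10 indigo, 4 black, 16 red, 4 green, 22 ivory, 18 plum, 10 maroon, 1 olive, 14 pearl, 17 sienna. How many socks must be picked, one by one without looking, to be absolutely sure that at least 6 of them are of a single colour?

An adversary could hand out at most 5 socks per colour (4 colours run out sooner): 4 + 5 + 4 + 5 + 4 + 5 + 5 + 5 + 1 + 5 + 5 = 48 socks and still no colour has 6.
One more sock lands in a colour already at 5, so 49 draws are enough and 48 are not.

49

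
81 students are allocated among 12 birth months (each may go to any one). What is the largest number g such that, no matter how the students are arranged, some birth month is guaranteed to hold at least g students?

7

By the pigeonhole principle, the 12 birth months are the holes and the 81 students are the pigeons.
If every birth month held at most 6 students, the total would be at most 12 × 6 = 72, which is less than 81.
So some birth month holds at least ⌈81/12⌉ = 7 students.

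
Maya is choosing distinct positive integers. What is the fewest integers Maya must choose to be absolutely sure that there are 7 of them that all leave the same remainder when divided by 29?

175

By the pigeonhole principle, the 29 residue classes mod 29 are the pigeonholes.
With 174 integers one could put 6 in each residue class and have no class reach 7.
The 175th integer pushes some class to 7, so 29·6 + 1 = 175.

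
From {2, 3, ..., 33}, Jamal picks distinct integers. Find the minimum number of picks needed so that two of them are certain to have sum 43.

Two chosen integers sum to 43 exactly when both halves of some pair {x, 43−x} with 10 ≤ x ≤ 43−x ≤ 33 are chosen — 12 such pairs.
The remaining 8 elements (those with no distinct partner in range) can never complete a 43-sum, so the worst case takes all of them and one from each pair: 8 + 12 = 20.
Pigeonhole: the 21st integer has to be the second member of some pair, so 20 + 1 = 21.

21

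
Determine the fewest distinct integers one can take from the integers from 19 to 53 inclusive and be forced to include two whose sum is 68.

Two chosen integers sum to 68 exactly when both halves of some pair {x, 68−x} with 19 ≤ x ≤ 68−x ≤ 49 are chosen — 15 such pairs.
The remaining 5 elements (those with no distinct partner in range) can never complete a 68-sum, so the worst case takes all of them and one from each pair: 5 + 15 = 20.
By pigeonhole, the 21st integer has to be the second member of some pair, so 20 + 1 = 21.

21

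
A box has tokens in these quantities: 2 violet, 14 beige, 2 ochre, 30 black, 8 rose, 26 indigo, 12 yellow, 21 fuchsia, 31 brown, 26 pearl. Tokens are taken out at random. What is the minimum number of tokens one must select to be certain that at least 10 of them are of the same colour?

An adversary could hand out at most 9 tokens per colour (violet, ochre, rose run out sooner): 2 + 9 + 2 + 9 + 8 + 9 + 9 + 9 + 9 + 9 = 75 tokens and still no colour has 10.
One more token lands in a colour already at 9, so 76 draws are enough and 75 are not.

76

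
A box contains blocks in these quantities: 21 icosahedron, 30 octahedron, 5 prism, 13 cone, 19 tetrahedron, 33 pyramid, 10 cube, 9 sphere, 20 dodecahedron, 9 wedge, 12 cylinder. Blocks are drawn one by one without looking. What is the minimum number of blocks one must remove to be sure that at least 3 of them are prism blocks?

In the worst case for collecting prism blocks, every non-prism block comes out first.
There are 21 + 30 + 13 + 19 + 33 + 10 + 9 + 20 + 9 + 12 = 176 non-prism blocks altogether.
After those, each further block must be prism, so 176 + 3 = 179 draws guarantee 3 prism blocks.

179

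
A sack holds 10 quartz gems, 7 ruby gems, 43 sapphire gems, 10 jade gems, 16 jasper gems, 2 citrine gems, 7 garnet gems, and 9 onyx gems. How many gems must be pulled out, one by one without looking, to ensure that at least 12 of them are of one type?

68

Pigeonhole: put each drawn gem into a box by type. The largest draw with every box below 12 takes min(count, 11) from each type; types with fewer than 11 contribute all they have.
Σ min(cᵢ, 11) = 10 + 7 + 11 + 10 + 11 + 2 + 7 + 9 = 67.
Draw number 67 + 1 = 68 must push one box to 12.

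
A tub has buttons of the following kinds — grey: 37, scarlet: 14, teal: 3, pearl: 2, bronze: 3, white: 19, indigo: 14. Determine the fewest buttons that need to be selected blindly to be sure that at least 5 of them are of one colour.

By the pigeonhole principle, put each drawn button into a box by colour. The largest draw with every box below 5 takes min(count, 4) from each colour; colours with fewer than 4 contribute all they have.
Σ min(cᵢ, 4) = 4 + 4 + 3 + 2 + 3 + 4 + 4 = 24.
Draw number 24 + 1 = 25 must push one box to 5.

25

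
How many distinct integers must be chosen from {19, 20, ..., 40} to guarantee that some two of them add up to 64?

Two chosen integers sum to 64 exactly when both halves of some pair {x, 64−x} with 24 ≤ x ≤ 64−x ≤ 40 are chosen — 8 such pairs.
The remaining 6 elements (those with no distinct partner in range) can never complete a 64-sum, so the worst case takes all of them and one from each pair: 6 + 8 = 14.
The 15th integer has to be the second member of some pair, so 14 + 1 = 15.

15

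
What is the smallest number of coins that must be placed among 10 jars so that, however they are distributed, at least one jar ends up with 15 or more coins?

With 140 coins one could put exactly 14 in each of the 10 jars, and no jar would reach 15.
Pigeonhole: one more coin must land in a jar that already has 14, giving it 15.
So 10 × 14 + 1 = 141 coins are required.

141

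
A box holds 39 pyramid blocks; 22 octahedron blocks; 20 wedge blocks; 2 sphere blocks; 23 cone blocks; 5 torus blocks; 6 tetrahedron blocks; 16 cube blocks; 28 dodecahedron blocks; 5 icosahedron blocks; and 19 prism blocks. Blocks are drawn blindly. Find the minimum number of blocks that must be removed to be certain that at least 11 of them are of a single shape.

By pigeonhole, put each drawn block into a box by shape. The largest draw with every box below 11 takes min(count, 10) from each shape; shapes with fewer than 10 contribute all they have.
Σ min(cᵢ, 10) = 10 + 10 + 10 + 2 + 10 + 5 + 6 + 10 + 10 + 5 + 10 = 88.
Draw number 88 + 1 = 89 must push one box to 11.

89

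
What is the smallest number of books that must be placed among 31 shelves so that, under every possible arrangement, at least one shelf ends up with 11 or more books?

With 310 books one could put exactly 10 in each of the 31 shelves, and no shelf would reach 11.
Pigeonhole: one more book must land in a shelf that already has 10, giving it 11.
So 31 × 10 + 1 = 311 books are required.

311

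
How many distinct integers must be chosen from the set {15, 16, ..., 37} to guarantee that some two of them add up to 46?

16

Group the elements by complementary pair {x, 46−x}: {15,31}, {16,30}, {17,29}, …, giving 8 two-element pairs, the single value 23 (it cannot pair with itself since the integers are distinct), and 6 integers whose partner 46−x falls outside [15,37].
Treating each of those 15 groups as a pigeonhole, one can pick one integer per group — 15 integers — with no two summing to 46.
The 16th integer lands in an occupied pair, forcing a sum of 46.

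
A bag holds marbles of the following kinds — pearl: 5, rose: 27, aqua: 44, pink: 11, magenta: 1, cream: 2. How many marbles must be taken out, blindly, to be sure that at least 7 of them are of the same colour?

By pigeonhole, the 6 colours are the holes; the marbles drawn are the pigeons.
To avoid 7 of any one colour, the worst case takes at most 6 of each colour, or every marble of a colour that has fewer than 6.
That gives 5 + 6 + 6 + 6 + 1 + 2 = 26 marbles with no colour reaching 7.
The next marble forces some colour to 7, so 26 + 1 = 27.

27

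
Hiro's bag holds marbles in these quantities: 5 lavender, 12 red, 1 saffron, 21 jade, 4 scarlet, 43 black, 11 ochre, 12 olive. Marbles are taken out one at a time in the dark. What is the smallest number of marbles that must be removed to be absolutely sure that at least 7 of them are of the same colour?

By the pigeonhole principle, put each drawn marble into a box by colour. The largest draw with every box below 7 takes min(count, 6) from each colour; colours with fewer than 6 contribute all they have.
Σ min(cᵢ, 6) = 5 + 6 + 1 + 6 + 4 + 6 + 6 + 6 = 40.
Draw number 40 + 1 = 41 must push one box to 7.

41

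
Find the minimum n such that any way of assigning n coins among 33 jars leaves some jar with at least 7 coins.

199

With 198 coins one could put exactly 6 in each of the 33 jars, and no jar would reach 7.
One more coin must land in a jar that already has 6, giving it 7.
So 33 × 6 + 1 = 199 coins are required.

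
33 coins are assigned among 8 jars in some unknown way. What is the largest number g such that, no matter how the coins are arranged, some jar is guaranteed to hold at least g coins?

5

The 8 jars are the holes and the 33 coins are the pigeons.
If every jar held at most 4 coins, the total would be at most 8 × 4 = 32, which is less than 33.
So some jar holds at least ⌈33/8⌉ = 5 coins.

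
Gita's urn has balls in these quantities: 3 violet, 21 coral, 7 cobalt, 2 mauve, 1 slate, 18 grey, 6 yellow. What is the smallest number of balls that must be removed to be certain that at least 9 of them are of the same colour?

36

The 7 colours are the holes; the balls drawn are the pigeons.
To avoid 9 of any one colour, the worst case takes at most 8 of each colour, or every ball of a colour that has fewer than 8.
That gives 3 + 8 + 7 + 2 + 1 + 8 + 6 = 35 balls with no colour reaching 9.
The next ball forces some colour to 9, so 35 + 1 = 36.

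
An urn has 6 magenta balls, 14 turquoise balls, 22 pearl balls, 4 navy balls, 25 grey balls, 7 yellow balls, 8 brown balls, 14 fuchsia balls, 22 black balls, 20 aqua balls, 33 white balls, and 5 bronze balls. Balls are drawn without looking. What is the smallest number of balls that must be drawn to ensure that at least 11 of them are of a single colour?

101

Put each drawn ball into a box by colour. The largest draw with every box below 11 takes min(count, 10) from each colour; colours with fewer than 10 contribute all they have.
Σ min(cᵢ, 10) = 6 + 10 + 10 + 4 + 10 + 7 + 8 + 10 + 10 + 10 + 10 + 5 = 100.
Draw number 100 + 1 = 101 must push one box to 11.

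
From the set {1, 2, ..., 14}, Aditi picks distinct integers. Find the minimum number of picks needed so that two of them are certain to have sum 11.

10

A set avoiding the sum 11 can contain at most one of each pair {x, 11−x}, plus the 4 elements whose complement lies outside the range.
The integers 6, …, 14 (9 of them) are such a set: any two sum to at least 6+7 = 13 > 11.
Any 10th integer completes one of the 5 pairs, so 10 choices force a sum of 11.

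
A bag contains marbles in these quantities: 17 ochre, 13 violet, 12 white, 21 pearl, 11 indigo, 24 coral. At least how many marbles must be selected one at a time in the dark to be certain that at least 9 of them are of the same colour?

49

Put each drawn marble into a box by colour. The largest draw with every box below 9 takes min(count, 8) from each colour.
Σ min(cᵢ, 8) = 8 + 8 + 8 + 8 + 8 + 8 = 48.
Draw number 48 + 1 = 49 must push one box to 9.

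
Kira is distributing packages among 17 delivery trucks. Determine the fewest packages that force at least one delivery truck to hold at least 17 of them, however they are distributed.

With 272 packages one could put exactly 16 in each of the 17 delivery trucks, and no delivery truck would reach 17.
By pigeonhole, one more package must land in a delivery truck that already has 16, giving it 17.
So 17 × 16 + 1 = 273 packages are required.

273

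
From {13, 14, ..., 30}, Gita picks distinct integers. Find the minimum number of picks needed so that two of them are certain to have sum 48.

Two chosen integers sum to 48 exactly when both halves of some pair {x, 48−x} with 18 ≤ x ≤ 48−x ≤ 30 are chosen — 6 such pairs.
The remaining 6 elements (those with no distinct partner in range) can never complete a 48-sum, so the worst case takes all of them and one from each pair: 6 + 6 = 12.
By pigeonhole, the 13th integer has to be the second member of some pair, so 12 + 1 = 13.

13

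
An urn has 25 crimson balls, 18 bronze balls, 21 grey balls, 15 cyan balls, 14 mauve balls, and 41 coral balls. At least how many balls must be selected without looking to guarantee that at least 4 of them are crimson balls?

In the worst case for collecting crimson balls, every non-crimson ball comes out first.
There are 18 + 21 + 15 + 14 + 41 = 109 non-crimson balls altogether.
After those, each further ball must be crimson, so 109 + 4 = 113 draws guarantee 4 crimson balls.

113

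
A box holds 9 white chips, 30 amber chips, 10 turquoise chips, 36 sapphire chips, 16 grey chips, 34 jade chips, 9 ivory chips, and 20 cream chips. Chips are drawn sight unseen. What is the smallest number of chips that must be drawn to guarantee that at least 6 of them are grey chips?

In the worst case for collecting grey chips, every non-grey chip comes out first.
There are 9 + 30 + 10 + 36 + 34 + 9 + 20 = 148 non-grey chips altogether.
After those, each further chip must be grey, so 148 + 6 = 154 draws guarantee 6 grey chips.

154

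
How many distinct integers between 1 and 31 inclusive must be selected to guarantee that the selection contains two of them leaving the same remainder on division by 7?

By the pigeonhole principle, the 7 residue classes mod 7 are the pigeonholes.
With 7 integers one could put 1 in each residue class and have no class reach 2.
The 8th integer pushes some class to 2, so 7·1 + 1 = 8.

8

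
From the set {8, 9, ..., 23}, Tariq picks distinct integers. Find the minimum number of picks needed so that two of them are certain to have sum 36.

12

Group the elements by complementary pair {x, 36−x}: {13,23}, {14,22}, {15,21}, …, giving 5 two-element pairs, the single value 18 (it cannot pair with itself since the integers are distinct), and 5 integers whose partner 36−x falls outside [8,23].
By the pigeonhole principle, treating each of those 11 groups as a pigeonhole, one can pick one integer per group — 11 integers — with no two summing to 36.
The 12th integer lands in an occupied pair, forcing a sum of 36.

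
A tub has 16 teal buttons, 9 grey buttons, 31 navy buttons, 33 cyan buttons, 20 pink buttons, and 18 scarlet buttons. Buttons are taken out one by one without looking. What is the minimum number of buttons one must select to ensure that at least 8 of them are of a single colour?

An adversary could hand out at most 7 buttons per colour: 7 + 7 + 7 + 7 + 7 + 7 = 42 buttons and still no colour has 8.
One more button lands in a colour already at 7, so 43 draws are enough and 42 are not.

43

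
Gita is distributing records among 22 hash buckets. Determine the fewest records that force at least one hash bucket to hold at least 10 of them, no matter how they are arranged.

With 198 records one could put exactly 9 in each of the 22 hash buckets, and no hash bucket would reach 10.
One more record must land in a hash bucket that already has 9, giving it 10.
So 22 × 9 + 1 = 199 records are required.

199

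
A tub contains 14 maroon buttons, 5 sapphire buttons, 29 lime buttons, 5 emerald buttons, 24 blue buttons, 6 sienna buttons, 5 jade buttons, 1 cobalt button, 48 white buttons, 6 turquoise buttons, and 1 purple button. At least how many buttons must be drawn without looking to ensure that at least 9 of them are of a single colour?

62

An adversary could hand out at most 8 buttons per colour (7 colours run out sooner): 8 + 5 + 8 + 5 + 8 + 6 + 5 + 1 + 8 + 6 + 1 = 61 buttons and still no colour has 9.
One more button lands in a colour already at 8, so 62 draws are enough and 61 are not.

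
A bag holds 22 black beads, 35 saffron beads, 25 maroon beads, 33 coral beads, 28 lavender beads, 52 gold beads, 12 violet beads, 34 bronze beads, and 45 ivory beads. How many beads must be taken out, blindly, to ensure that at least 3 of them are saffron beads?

254

In the worst case for collecting saffron beads, every non-saffron bead comes out first.
There are 22 + 25 + 33 + 28 + 52 + 12 + 34 + 45 = 251 non-saffron beads altogether.
After those, each further bead must be saffron, so 251 + 3 = 254 draws guarantee 3 saffron beads.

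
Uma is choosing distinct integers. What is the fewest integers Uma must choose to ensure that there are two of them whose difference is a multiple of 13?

14

Integers whose pairwise differences are multiples of 13 are exactly those sharing a remainder mod 13. The 13 residue classes mod 13 are the pigeonholes.
With 13 integers one could put 1 in each residue class and have no class reach 2.
The 14th integer pushes some class to 2, so 13·1 + 1 = 14.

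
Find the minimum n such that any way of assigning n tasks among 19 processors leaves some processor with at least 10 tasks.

With 171 tasks one could put exactly 9 in each of the 19 processors, and no processor would reach 10.
One more task must land in a processor that already has 9, giving it 10.
So 19 × 9 + 1 = 172 tasks are required.

172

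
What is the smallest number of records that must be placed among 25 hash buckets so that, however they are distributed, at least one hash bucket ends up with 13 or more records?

With 300 records one could put exactly 12 in each of the 25 hash buckets, and no hash bucket would reach 13.
One more record must land in a hash bucket that already has 12, giving it 13.
So 25 × 12 + 1 = 301 records are required.

301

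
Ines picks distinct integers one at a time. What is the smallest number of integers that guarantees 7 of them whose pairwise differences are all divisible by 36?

Integers whose pairwise differences are multiples of 36 are exactly those sharing a remainder mod 36. By pigeonhole, the 36 residue classes mod 36 are the pigeonholes.
With 216 integers one could put 6 in each residue class and have no class reach 7.
The 217th integer pushes some class to 7, so 36·6 + 1 = 217.

217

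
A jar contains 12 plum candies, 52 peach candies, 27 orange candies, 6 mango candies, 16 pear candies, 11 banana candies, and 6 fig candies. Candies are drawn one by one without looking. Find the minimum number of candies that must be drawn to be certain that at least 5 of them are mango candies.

In the worst case for collecting mango candies, every non-mango candy comes out first.
There are 12 + 52 + 27 + 16 + 11 + 6 = 124 non-mango candies altogether.
After those, each further candy must be mango, so 124 + 5 = 129 draws guarantee 5 mango candies.

129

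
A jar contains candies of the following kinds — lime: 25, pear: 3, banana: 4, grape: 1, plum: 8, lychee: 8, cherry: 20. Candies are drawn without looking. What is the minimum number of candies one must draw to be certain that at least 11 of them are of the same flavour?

Put each drawn candy into a box by flavour. The largest draw with every box below 11 takes min(count, 10) from each flavour; flavours with fewer than 10 contribute all they have.
Σ min(cᵢ, 10) = 10 + 3 + 4 + 1 + 8 + 8 + 10 = 44.
Draw number 44 + 1 = 45 must push one box to 11.

45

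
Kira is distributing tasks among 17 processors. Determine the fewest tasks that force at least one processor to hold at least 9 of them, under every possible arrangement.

137

With 136 tasks one could put exactly 8 in each of the 17 processors, and no processor would reach 9.
By pigeonhole, one more task must land in a processor that already has 8, giving it 9.
So 17 × 8 + 1 = 137 tasks are required.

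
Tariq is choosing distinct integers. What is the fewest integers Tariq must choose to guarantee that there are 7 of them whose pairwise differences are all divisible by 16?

Integers whose pairwise differences are multiples of 16 are exactly those sharing a remainder mod 16. The 16 residue classes mod 16 are the pigeonholes.
With 96 integers one could put 6 in each residue class and have no class reach 7.
The 97th integer pushes some class to 7, so 16·6 + 1 = 97.

97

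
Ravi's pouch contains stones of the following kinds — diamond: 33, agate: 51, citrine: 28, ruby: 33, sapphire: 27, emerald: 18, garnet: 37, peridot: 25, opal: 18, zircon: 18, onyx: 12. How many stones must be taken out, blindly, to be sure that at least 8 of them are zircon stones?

In the worst case for collecting zircon stones, every non-zircon stone comes out first.
There are 33 + 51 + 28 + 33 + 27 + 18 + 37 + 25 + 18 + 12 = 282 non-zircon stones altogether.
After those, each further stone must be zircon, so 282 + 8 = 290 draws guarantee 8 zircon stones.

290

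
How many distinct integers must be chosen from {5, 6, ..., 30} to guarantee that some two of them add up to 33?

Two chosen integers sum to 33 exactly when both halves of some pair {x, 33−x} with 5 ≤ x ≤ 33−x ≤ 28 are chosen — 12 such pairs.
The remaining 2 elements (those with no distinct partner in range) can never complete a 33-sum, so the worst case takes all of them and one from each pair: 2 + 12 = 14.
Pigeonhole: the 15th integer has to be the second member of some pair, so 14 + 1 = 15.

15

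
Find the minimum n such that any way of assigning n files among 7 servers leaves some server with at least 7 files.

43

With 42 files one could put exactly 6 in each of the 7 servers, and no server would reach 7.
One more file must land in a server that already has 6, giving it 7.
So 7 × 6 + 1 = 43 files are required.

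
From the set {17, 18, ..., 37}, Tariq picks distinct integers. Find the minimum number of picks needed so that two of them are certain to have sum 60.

15

A set avoiding the sum 60 can contain at most one of each pair {x, 60−x}, plus the 7 elements whose complement lies outside the range or equal to its own complement.
The integers 17, …, 30 (14 of them) are such a set: any two sum to at least 17+18 = 35 and at most 29+30 = 59 < 60.
Any 15th integer completes one of the 7 pairs, so 15 choices force a sum of 60.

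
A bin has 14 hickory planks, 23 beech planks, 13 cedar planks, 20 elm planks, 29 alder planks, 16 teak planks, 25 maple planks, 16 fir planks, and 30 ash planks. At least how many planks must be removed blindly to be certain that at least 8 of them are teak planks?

In the worst case for collecting teak planks, every non-teak plank comes out first.
There are 14 + 23 + 13 + 20 + 29 + 25 + 16 + 30 = 170 non-teak planks altogether.
After those, each further plank must be teak, so 170 + 8 = 178 draws guarantee 8 teak planks.

178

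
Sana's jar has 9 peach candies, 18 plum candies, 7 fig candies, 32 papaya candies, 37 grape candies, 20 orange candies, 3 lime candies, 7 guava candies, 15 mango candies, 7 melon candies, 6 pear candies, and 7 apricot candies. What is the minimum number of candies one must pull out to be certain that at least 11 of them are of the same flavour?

97

By pigeonhole, put each drawn candy into a box by flavour. The largest draw with every box below 11 takes min(count, 10) from each flavour; flavours with fewer than 10 contribute all they have.
Σ min(cᵢ, 10) = 9 + 10 + 7 + 10 + 10 + 10 + 3 + 7 + 10 + 7 + 6 + 7 = 96.
Draw number 96 + 1 = 97 must push one box to 11.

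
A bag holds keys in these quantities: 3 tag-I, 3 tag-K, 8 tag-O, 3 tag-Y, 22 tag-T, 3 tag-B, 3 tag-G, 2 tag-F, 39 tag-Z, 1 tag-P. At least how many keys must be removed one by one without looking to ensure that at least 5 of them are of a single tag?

Pigeonhole: put each drawn key into a box by tag. The largest draw with every box below 5 takes min(count, 4) from each tag; tags with fewer than 4 contribute all they have.
Σ min(cᵢ, 4) = 3 + 3 + 4 + 3 + 4 + 3 + 3 + 2 + 4 + 1 = 30.
Draw number 30 + 1 = 31 must push one box to 5.

31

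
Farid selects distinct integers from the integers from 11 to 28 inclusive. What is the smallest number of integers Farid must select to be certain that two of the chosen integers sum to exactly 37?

11

Two chosen integers sum to 37 exactly when both halves of some pair {x, 37−x} with 11 ≤ x ≤ 37−x ≤ 26 are chosen — 8 such pairs.
The remaining 2 elements (those with no distinct partner in range) can never complete a 37-sum, so the worst case takes all of them and one from each pair: 2 + 8 = 10.
By pigeonhole, the 11th integer has to be the second member of some pair, so 10 + 1 = 11.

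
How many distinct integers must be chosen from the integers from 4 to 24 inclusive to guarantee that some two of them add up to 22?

Group the elements by complementary pair {x, 22−x}: {4,18}, {5,17}, {6,16}, …, giving 7 two-element pairs, the single value 11 (it cannot pair with itself since the integers are distinct), and 6 integers whose partner 22−x falls outside [4,24].
Treating each of those 14 groups as a pigeonhole, one can pick one integer per group — 14 integers — with no two summing to 22.
The 15th integer lands in an occupied pair, forcing a sum of 22.

15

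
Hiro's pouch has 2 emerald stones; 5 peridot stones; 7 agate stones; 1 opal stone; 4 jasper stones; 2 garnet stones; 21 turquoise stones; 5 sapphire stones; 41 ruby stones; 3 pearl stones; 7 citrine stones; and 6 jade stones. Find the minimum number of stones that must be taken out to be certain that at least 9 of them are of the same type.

Put each drawn stone into a box by type. The largest draw with every box below 9 takes min(count, 8) from each type; types with fewer than 8 contribute all they have.
Σ min(cᵢ, 8) = 2 + 5 + 7 + 1 + 4 + 2 + 8 + 5 + 8 + 3 + 7 + 6 = 58.
Draw number 58 + 1 = 59 must push one box to 9.

59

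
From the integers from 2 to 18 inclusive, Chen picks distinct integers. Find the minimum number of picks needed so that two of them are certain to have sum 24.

12

Two chosen integers sum to 24 exactly when both halves of some pair {x, 24−x} with 6 ≤ x ≤ 24−x ≤ 18 are chosen — 6 such pairs.
The remaining 5 elements (those with no distinct partner in range) can never complete a 24-sum, so the worst case takes all of them and one from each pair: 5 + 6 = 11.
By the pigeonhole principle, the 12th integer has to be the second member of some pair, so 11 + 1 = 12.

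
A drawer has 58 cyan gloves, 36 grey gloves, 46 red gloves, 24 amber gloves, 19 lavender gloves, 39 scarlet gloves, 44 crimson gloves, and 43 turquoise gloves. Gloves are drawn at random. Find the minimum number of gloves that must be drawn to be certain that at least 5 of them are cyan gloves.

In the worst case for collecting cyan gloves, every non-cyan glove comes out first.
There are 36 + 46 + 24 + 19 + 39 + 44 + 43 = 251 non-cyan gloves altogether.
After those, each further glove must be cyan, so 251 + 5 = 256 draws guarantee 5 cyan gloves.

256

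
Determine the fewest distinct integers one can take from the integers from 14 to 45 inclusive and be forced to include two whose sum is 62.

A set avoiding the sum 62 can contain at most one of each pair {x, 62−x}, plus the 4 elements whose complement lies outside the range or equal to its own complement.
The integers 14, …, 31 (18 of them) are such a set: any two sum to at least 14+15 = 29 and at most 30+31 = 61 < 62.
Any 19th integer completes one of the 14 pairs, so 19 choices force a sum of 62.

19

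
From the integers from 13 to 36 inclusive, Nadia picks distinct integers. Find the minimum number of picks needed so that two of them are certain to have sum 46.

Group the elements by complementary pair {x, 46−x}: {13,33}, {14,32}, {15,31}, …, giving 10 two-element pairs, the single value 23 (it cannot pair with itself since the integers are distinct), and 3 integers whose partner 46−x falls outside [13,36].
By pigeonhole, treating each of those 14 groups as a pigeonhole, one can pick one integer per group — 14 integers — with no two summing to 46.
The 15th integer lands in an occupied pair, forcing a sum of 46.

15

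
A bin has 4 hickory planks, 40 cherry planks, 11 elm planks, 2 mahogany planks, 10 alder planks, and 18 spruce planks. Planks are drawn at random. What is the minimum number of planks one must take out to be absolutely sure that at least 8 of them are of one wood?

Pigeonhole: the 6 woods are the holes; the planks drawn are the pigeons.
To avoid 8 of any one wood, the worst case takes at most 7 of each wood, or every plank of a wood that has fewer than 7.
That gives 4 + 7 + 7 + 2 + 7 + 7 = 34 planks with no wood reaching 8.
The next plank forces some wood to 8, so 34 + 1 = 35.

35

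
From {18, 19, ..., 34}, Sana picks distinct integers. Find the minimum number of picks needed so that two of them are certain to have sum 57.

12

A set avoiding the sum 57 can contain at most one of each pair {x, 57−x}, plus the 5 elements whose complement lies outside the range.
The integers 18, …, 28 (11 of them) are such a set: any two sum to at least 18+19 = 37 and at most 27+28 = 55 < 57.
Any 12th integer completes one of the 6 pairs, so 12 choices force a sum of 57.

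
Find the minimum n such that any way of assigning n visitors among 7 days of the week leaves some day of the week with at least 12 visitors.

78

With 77 visitors one could put exactly 11 in each of the 7 days of the week, and no day of the week would reach 12.
One more visitor must land in a day of the week that already has 11, giving it 12.
So 7 × 11 + 1 = 78 visitors are required.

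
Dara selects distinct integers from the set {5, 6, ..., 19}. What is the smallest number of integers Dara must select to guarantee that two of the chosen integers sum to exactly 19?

Two chosen integers sum to 19 exactly when both halves of some pair {x, 19−x} with 5 ≤ x ≤ 19−x ≤ 14 are chosen — 5 such pairs.
The remaining 5 elements (those with no distinct partner in range) can never complete a 19-sum, so the worst case takes all of them and one from each pair: 5 + 5 = 10.
By pigeonhole, the 11th integer has to be the second member of some pair, so 10 + 1 = 11.

11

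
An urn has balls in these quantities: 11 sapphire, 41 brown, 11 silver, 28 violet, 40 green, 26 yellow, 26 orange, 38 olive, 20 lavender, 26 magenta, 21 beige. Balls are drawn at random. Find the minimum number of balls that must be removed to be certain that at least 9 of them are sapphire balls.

In the worst case for collecting sapphire balls, every non-sapphire ball comes out first.
There are 41 + 11 + 28 + 40 + 26 + 26 + 38 + 20 + 26 + 21 = 277 non-sapphire balls altogether.
After those, each further ball must be sapphire, so 277 + 9 = 286 draws guarantee 9 sapphire balls.

286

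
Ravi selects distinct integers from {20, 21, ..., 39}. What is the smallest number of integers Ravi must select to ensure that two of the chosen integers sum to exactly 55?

13

Group the elements by complementary pair {x, 55−x}: {20,35}, {21,34}, {22,33}, …, giving 8 two-element pairs and 4 integers whose partner 55−x falls outside [20,39].
By pigeonhole, treating each of those 12 groups as a pigeonhole, one can pick one integer per group — 12 integers — with no two summing to 55.
The 13th integer lands in an occupied pair, forcing a sum of 55.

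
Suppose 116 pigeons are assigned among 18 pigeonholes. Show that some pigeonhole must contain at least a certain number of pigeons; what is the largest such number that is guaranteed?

7

Pigeonhole: the 18 pigeonholes are the holes and the 116 pigeons are the pigeons.
If every pigeonhole held at most 6 pigeons, the total would be at most 18 × 6 = 108, which is less than 116.
So some pigeonhole holds at least ⌈116/18⌉ = 7 pigeons.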